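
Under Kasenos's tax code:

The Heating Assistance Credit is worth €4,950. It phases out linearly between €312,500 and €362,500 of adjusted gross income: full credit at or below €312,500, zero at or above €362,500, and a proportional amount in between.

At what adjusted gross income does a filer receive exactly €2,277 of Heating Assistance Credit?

€339,500

€2,277 is 2,277/4,950 of the full €4,950, so 2,673/4,950 of the €50,000 range has been used: income = €312,500 + €50,000 × 2,673/4,950 = €339,500.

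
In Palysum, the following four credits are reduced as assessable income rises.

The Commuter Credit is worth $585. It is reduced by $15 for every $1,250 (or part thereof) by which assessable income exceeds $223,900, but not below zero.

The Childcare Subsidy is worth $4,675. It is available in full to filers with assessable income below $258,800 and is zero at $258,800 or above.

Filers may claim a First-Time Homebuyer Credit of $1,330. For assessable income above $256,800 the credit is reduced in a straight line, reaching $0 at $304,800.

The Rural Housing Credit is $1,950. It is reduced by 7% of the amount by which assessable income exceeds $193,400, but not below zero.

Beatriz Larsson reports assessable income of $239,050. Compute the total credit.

Commuter Credit: income exceeds $223,900 by $15,150, which is 13 full-or-partial $1,250 increments; reduction = 13 × $15 = $195, leaving $390.
Childcare Subsidy: $239,050 is below the $258,800 cutoff, so the full $4,675 applies.
First-Time Homebuyer Credit: $239,050 is at or below the $256,800 threshold, so the full $1,330 applies.
Rural Housing Credit: 7% of the $45,650 excess over $193,400 is $3,195.50 ≥ base, so the credit is $0.
Total: $390 + $4,675 + $1,330 + $0 = $6,395.

$6,395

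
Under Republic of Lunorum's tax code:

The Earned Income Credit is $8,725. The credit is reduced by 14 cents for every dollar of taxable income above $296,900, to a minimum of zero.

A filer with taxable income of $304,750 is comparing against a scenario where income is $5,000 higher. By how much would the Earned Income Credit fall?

At $304,750 — 14% of the $7,850 excess over $296,900 is $1,099; credit = $8,725 − $1,099 = $7,626.
At $309,750 — 14% of the $12,850 excess over $296,900 is $1,799; credit = $8,725 − $1,799 = $6,926.
Lost: $7,626 − $6,926 = $700.

$700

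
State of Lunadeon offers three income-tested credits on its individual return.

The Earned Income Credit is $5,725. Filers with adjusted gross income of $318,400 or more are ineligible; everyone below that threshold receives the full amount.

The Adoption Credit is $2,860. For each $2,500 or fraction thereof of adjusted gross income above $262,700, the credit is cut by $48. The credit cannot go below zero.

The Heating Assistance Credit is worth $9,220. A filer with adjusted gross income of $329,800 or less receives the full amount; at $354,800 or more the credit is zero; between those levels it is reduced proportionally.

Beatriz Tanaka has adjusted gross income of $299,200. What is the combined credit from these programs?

Earned Income Credit: $299,200 is below the $318,400 cutoff, so the full $5,725 applies.
Adoption Credit: income exceeds $262,700 by $36,500, which is 15 full-or-partial $2,500 increments; reduction = 15 × $48 = $720, leaving $2,140.
Heating Assistance Credit: $299,200 is at or below the $329,800 threshold, so the full $9,220 applies.
Total: $5,725 + $2,140 + $9,220 = $17,085.

$17,085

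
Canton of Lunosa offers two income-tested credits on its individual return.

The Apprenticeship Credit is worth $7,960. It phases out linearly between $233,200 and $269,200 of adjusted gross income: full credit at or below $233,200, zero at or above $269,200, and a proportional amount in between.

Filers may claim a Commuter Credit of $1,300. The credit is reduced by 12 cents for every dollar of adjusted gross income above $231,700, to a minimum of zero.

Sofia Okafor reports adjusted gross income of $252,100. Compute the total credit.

$3,781

Apprenticeship Credit: $252,100 is $18,900 into a $36,000 phase-out range, leaving 17,100/36,000 of the credit: $7,960 × 17,100/36,000 = $3,781.
Commuter Credit: 12% of the $20,400 excess over $231,700 is $2,448 ≥ base, so the credit is $0.
Total: $3,781 + $0 = $3,781.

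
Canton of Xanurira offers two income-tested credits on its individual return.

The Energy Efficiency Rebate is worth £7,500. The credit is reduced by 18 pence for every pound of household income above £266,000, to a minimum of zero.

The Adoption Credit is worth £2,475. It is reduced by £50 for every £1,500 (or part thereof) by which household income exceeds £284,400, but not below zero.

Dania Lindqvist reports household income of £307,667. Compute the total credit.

Energy Efficiency Rebate: 18% of the £41,667 excess over £266,000 is £7,500.06 ≥ base, so the credit is £0.
Adoption Credit: income exceeds £284,400 by £23,267, which is 16 full-or-partial £1,500 increments; reduction = 16 × £50 = £800, leaving £1,675.
Total: £0 + £1,675 = £1,675.

£1,675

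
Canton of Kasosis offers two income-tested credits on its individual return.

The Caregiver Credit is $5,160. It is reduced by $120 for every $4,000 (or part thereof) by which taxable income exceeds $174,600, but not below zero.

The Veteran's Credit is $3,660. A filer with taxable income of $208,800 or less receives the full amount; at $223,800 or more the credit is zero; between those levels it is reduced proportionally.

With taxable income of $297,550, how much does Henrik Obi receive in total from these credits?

Caregiver Credit: income exceeds $174,600 by $122,950, which is 31 full-or-partial $4,000 increments; reduction = 31 × $120 = $3,720, leaving $1,440.
Veteran's Credit: $297,550 is at or above $223,800, so the credit is $0.
Total: $1,440 + $0 = $1,440.

$1,440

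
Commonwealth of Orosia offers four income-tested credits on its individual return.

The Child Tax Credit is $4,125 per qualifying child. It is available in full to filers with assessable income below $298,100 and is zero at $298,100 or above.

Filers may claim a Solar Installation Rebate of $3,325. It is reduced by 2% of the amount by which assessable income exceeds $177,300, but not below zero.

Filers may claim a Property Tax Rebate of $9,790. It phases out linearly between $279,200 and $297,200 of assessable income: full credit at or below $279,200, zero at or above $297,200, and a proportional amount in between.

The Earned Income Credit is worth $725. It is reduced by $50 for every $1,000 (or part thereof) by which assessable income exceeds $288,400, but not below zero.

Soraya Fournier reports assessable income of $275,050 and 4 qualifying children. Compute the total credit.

$28,385

Child Tax Credit: base = 4 × $4,125 = $16,500. $275,050 is below the $298,100 cutoff, so the full $16,500 applies.
Solar Installation Rebate: 2% of the $97,750 excess over $177,300 is $1,955; credit = $3,325 − $1,955 = $1,370.
Property Tax Rebate: $275,050 is at or below the $279,200 threshold, so the full $9,790 applies.
Earned Income Credit: $275,050 is at or below the $288,400 threshold, so the full $725 applies.
Total: $16,500 + $1,370 + $9,790 + $725 = $28,385.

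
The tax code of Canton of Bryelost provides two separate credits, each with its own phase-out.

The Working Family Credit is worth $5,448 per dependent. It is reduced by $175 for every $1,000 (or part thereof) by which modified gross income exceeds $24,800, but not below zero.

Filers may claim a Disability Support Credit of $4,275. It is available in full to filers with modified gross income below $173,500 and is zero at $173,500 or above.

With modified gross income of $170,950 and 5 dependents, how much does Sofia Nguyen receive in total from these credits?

Working Family Credit: base = 5 × $5,448 = $27,240. income exceeds $24,800 by $146,150, which is 147 full-or-partial $1,000 increments; reduction = 147 × $175 = $25,725, leaving $1,515.
Disability Support Credit: $170,950 is below the $173,500 cutoff, so the full $4,275 applies.
Total: $1,515 + $4,275 = $5,790.

$5,790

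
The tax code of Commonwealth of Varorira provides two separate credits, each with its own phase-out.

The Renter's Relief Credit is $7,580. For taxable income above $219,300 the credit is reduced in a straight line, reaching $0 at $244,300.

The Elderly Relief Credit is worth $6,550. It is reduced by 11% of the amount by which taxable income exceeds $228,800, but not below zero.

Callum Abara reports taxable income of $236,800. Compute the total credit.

$7,944

Renter's Relief Credit: $236,800 is $17,500 into a $25,000 phase-out range, leaving 7,500/25,000 of the credit: $7,580 × 7,500/25,000 = $2,274.
Elderly Relief Credit: 11% of the $8,000 excess over $228,800 is $880; credit = $6,550 − $880 = $5,670.
Total: $2,274 + $5,670 = $7,944.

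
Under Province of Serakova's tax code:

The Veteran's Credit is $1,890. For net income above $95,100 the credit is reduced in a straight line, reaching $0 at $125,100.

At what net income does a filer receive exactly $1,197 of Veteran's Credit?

$106,100

$1,197 is 1,197/1,890 of the full $1,890, so 693/1,890 of the $30,000 range has been used: income = $95,100 + $30,000 × 693/1,890 = $106,100.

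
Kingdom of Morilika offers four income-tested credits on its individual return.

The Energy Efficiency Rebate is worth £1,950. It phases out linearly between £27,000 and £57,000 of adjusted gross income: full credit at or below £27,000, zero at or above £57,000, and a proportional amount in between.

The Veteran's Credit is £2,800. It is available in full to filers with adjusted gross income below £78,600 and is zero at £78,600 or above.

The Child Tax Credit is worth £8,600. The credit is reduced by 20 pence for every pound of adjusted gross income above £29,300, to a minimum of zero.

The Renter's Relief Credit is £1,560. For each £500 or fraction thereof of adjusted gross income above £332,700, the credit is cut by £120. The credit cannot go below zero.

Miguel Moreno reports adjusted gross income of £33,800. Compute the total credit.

Energy Efficiency Rebate: £33,800 is £6,800 into a £30,000 phase-out range, leaving 23,200/30,000 of the credit: £1,950 × 23,200/30,000 = £1,508.
Veteran's Credit: £33,800 is below the £78,600 cutoff, so the full £2,800 applies.
Child Tax Credit: 20% of the £4,500 excess over £29,300 is £900; credit = £8,600 − £900 = £7,700.
Renter's Relief Credit: £33,800 is at or below the £332,700 threshold, so the full £1,560 applies.
Total: £1,508 + £2,800 + £7,700 + £1,560 = £13,568.

£13,568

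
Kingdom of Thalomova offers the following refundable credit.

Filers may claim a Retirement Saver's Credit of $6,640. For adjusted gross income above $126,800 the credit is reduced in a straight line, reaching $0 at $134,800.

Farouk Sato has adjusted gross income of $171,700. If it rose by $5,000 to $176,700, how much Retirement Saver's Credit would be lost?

At $171,700 — $171,700 is at or above $134,800, so the credit is $0.
At $176,700 — $176,700 is at or above $134,800, so the credit is $0.
Lost: $0 − $0 = $0.

$0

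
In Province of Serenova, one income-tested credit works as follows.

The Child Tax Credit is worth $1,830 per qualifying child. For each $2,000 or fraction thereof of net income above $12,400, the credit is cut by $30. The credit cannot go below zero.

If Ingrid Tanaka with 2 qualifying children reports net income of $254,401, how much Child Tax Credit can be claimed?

Child Tax Credit: base = 2 × $1,830 = $3,660. income exceeds $12,400 by $242,001 → 122 increments × $30 = $3,660 ≥ base, so the credit is $0.

$0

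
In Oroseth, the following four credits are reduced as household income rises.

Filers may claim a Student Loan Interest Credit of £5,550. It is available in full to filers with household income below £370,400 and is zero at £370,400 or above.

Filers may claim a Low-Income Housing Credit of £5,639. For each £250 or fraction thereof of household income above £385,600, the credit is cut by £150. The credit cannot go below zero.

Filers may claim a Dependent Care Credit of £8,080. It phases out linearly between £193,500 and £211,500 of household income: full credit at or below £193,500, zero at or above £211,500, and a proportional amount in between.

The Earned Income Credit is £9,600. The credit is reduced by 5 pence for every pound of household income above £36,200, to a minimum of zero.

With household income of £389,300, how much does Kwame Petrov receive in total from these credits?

Student Loan Interest Credit: £389,300 meets or exceeds the £370,400 cutoff, so the credit is £0.
Low-Income Housing Credit: income exceeds £385,600 by £3,700, which is 15 full-or-partial £250 increments; reduction = 15 × £150 = £2,250, leaving £3,389.
Dependent Care Credit: £389,300 is at or above £211,500, so the credit is £0.
Earned Income Credit: 5% of the £353,100 excess over £36,200 is £17,655 ≥ base, so the credit is £0.
Total: £0 + £3,389 + £0 + £0 = £3,389.

£3,389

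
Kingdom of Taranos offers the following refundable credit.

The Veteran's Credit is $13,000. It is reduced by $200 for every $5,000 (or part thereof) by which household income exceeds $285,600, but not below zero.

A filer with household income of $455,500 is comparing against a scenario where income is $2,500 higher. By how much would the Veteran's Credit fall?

$200

At $455,500 — income exceeds $285,600 by $169,900, which is 34 full-or-partial $5,000 increments; reduction = 34 × $200 = $6,800, leaving $6,200.
At $458,000 — income exceeds $285,600 by $172,400, which is 35 full-or-partial $5,000 increments; reduction = 35 × $200 = $7,000, leaving $6,000.
Lost: $6,200 − $6,000 = $200.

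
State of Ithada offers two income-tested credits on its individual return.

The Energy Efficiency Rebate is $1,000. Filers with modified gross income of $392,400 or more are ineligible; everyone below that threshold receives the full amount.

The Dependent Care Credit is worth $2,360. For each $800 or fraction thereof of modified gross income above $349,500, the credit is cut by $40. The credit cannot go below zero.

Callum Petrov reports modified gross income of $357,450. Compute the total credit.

$2,960

Energy Efficiency Rebate: $357,450 is below the $392,400 cutoff, so the full $1,000 applies.
Dependent Care Credit: income exceeds $349,500 by $7,950, which is 10 full-or-partial $800 increments; reduction = 10 × $40 = $400, leaving $1,960.
Total: $1,000 + $1,960 = $2,960.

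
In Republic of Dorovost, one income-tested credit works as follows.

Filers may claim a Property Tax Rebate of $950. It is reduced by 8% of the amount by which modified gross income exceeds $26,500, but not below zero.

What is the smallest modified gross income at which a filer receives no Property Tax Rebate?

$38,375

The credit falls by 8% of each dollar above $26,500, so it reaches zero when the excess is $950 / 8% = $11,875: income = $26,500 + $11,875 = $38,375.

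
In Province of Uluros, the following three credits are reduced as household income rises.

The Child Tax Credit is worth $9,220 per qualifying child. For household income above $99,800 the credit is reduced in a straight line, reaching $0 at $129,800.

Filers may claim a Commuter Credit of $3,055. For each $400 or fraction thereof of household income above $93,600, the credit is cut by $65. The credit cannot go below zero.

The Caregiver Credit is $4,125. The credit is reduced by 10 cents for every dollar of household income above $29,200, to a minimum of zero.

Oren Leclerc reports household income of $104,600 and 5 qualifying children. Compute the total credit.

$39,959

Child Tax Credit: base = 5 × $9,220 = $46,100. $104,600 is $4,800 into a $30,000 phase-out range, leaving 25,200/30,000 of the credit: $46,100 × 25,200/30,000 = $38,724.
Commuter Credit: income exceeds $93,600 by $11,000, which is 28 full-or-partial $400 increments; reduction = 28 × $65 = $1,820, leaving $1,235.
Caregiver Credit: 10% of the $75,400 excess over $29,200 is $7,540 ≥ base, so the credit is $0.
Total: $38,724 + $1,235 + $0 = $39,959.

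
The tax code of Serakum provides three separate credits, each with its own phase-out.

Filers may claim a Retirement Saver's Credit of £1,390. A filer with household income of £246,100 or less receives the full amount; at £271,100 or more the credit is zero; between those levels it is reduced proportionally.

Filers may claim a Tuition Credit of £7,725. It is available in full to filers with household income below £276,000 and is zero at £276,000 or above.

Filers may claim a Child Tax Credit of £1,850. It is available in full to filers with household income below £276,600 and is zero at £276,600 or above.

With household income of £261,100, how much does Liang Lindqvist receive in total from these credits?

Retirement Saver's Credit: £261,100 is £15,000 into a £25,000 phase-out range, leaving 10,000/25,000 of the credit: £1,390 × 10,000/25,000 = £556.
Tuition Credit: £261,100 is below the £276,000 cutoff, so the full £7,725 applies.
Child Tax Credit: £261,100 is below the £276,600 cutoff, so the full £1,850 applies.
Total: £556 + £7,725 + £1,850 = £10,131.

£10,131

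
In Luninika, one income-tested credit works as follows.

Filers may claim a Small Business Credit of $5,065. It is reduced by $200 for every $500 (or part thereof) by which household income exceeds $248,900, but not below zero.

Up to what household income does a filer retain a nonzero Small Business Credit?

After 25 increments the reduction is 25 × $200 = $5,000, leaving $65; one more increment wipes it out. Increment 25 ends at excess 25 × $500 = $12,500, so the highest qualifying income is $248,900 + $12,500 = $261,400.

$261,400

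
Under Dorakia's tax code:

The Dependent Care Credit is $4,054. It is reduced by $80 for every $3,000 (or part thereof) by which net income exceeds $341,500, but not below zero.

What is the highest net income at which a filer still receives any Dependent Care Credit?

After 50 increments the reduction is 50 × $80 = $4,000, leaving $54; one more increment wipes it out. Increment 50 ends at excess 50 × $3,000 = $150,000, so the highest qualifying income is $341,500 + $150,000 = $491,500.

$491,500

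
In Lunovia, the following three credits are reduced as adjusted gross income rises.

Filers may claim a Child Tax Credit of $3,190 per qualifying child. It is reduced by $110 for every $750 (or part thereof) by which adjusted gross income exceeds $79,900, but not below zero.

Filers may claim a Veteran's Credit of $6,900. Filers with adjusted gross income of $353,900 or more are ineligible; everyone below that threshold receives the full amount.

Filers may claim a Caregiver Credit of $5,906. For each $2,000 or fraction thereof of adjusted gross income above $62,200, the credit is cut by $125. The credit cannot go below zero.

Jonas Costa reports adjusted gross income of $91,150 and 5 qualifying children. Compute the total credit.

Child Tax Credit: base = 5 × $3,190 = $15,950. income exceeds $79,900 by $11,250, which is 15 full-or-partial $750 increments; reduction = 15 × $110 = $1,650, leaving $14,300.
Veteran's Credit: $91,150 is below the $353,900 cutoff, so the full $6,900 applies.
Caregiver Credit: income exceeds $62,200 by $28,950, which is 15 full-or-partial $2,000 increments; reduction = 15 × $125 = $1,875, leaving $4,031.
Total: $14,300 + $6,900 + $4,031 = $25,231.

$25,231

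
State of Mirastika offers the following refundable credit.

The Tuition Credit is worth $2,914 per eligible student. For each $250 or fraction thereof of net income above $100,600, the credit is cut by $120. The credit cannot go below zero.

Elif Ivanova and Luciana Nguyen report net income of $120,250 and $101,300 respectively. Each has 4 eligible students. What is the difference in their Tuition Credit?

Elif ($120,250): Tuition Credit: base = 4 × $2,914 = $11,656. income exceeds $100,600 by $19,650, which is 79 full-or-partial $250 increments; reduction = 79 × $120 = $9,480, leaving $2,176.
Luciana ($101,300): Tuition Credit: base = 4 × $2,914 = $11,656. income exceeds $100,600 by $700, which is 3 full-or-partial $250 increments; reduction = 3 × $120 = $360, leaving $11,296.
Difference: |$2,176 − $11,296| = $9,120.

$9,120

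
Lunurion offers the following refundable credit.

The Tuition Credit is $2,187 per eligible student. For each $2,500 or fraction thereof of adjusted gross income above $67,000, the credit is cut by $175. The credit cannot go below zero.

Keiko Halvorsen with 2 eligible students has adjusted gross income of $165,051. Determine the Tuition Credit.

Tuition Credit: base = 2 × $2,187 = $4,374. income exceeds $67,000 by $98,051 → 40 increments × $175 = $7,000 ≥ base, so the credit is $0.

$0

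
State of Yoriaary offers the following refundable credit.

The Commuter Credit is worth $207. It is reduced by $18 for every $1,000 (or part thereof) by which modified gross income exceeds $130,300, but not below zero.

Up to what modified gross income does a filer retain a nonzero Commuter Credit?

After 11 increments the reduction is 11 × $18 = $198, leaving $9; one more increment wipes it out. Increment 11 ends at excess 11 × $1,000 = $11,000, so the highest qualifying income is $130,300 + $11,000 = $141,300.

$141,300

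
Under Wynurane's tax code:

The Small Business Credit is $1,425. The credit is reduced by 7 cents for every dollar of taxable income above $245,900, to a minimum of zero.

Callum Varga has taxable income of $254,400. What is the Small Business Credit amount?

Small Business Credit: 7% of the $8,500 excess over $245,900 is $595; credit = $1,425 − $595 = $830.

$830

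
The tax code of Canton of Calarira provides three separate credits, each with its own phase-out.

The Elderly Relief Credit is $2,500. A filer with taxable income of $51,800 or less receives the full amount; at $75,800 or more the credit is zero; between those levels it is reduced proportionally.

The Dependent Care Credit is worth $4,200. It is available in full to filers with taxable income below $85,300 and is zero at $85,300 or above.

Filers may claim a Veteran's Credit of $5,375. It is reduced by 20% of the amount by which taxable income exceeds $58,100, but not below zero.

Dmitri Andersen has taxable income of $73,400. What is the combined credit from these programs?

Elderly Relief Credit: $73,400 is $21,600 into a $24,000 phase-out range, leaving 2,400/24,000 of the credit: $2,500 × 2,400/24,000 = $250.
Dependent Care Credit: $73,400 is below the $85,300 cutoff, so the full $4,200 applies.
Veteran's Credit: 20% of the $15,300 excess over $58,100 is $3,060; credit = $5,375 − $3,060 = $2,315.
Total: $250 + $4,200 + $2,315 = $6,765.

$6,765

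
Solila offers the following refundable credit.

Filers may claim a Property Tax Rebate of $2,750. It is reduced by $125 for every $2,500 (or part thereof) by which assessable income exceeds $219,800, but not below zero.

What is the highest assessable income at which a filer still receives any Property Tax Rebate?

After 21 increments the reduction is 21 × $125 = $2,625, leaving $125; one more increment wipes it out. Increment 21 ends at excess 21 × $2,500 = $52,500, so the highest qualifying income is $219,800 + $52,500 = $272,300.

$272,300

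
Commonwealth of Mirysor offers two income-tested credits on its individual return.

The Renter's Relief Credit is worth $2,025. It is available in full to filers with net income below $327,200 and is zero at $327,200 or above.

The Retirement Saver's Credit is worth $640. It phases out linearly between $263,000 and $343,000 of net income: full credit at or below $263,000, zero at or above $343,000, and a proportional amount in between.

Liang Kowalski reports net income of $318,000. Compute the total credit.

$2,225

Renter's Relief Credit: $318,000 is below the $327,200 cutoff, so the full $2,025 applies.
Retirement Saver's Credit: $318,000 is $55,000 into a $80,000 phase-out range, leaving 25,000/80,000 of the credit: $640 × 25,000/80,000 = $200.
Total: $2,025 + $200 = $2,225.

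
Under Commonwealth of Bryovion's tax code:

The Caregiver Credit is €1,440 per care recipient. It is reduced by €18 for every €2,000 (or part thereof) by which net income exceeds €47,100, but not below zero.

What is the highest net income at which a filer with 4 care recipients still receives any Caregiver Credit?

€685,100

Full credit = 4 × €1,440 = €5,760.
After 319 increments the reduction is 319 × €18 = €5,742, leaving €18; one more increment wipes it out. Increment 319 ends at excess 319 × €2,000 = €638,000, so the highest qualifying income is €47,100 + €638,000 = €685,100.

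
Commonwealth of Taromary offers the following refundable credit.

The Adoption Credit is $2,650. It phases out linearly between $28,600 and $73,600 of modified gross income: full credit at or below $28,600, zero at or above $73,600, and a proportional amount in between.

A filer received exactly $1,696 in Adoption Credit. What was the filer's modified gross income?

$44,800

$1,696 is 1,696/2,650 of the full $2,650, so 954/2,650 of the $45,000 range has been used: income = $28,600 + $45,000 × 954/2,650 = $44,800.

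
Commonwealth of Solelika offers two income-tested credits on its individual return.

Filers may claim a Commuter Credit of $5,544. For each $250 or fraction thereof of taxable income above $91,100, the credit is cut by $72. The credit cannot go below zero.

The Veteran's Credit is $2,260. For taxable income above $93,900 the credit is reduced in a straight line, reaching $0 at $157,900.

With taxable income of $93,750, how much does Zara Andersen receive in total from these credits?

Commuter Credit: income exceeds $91,100 by $2,650, which is 11 full-or-partial $250 increments; reduction = 11 × $72 = $792, leaving $4,752.
Veteran's Credit: $93,750 is at or below the $93,900 threshold, so the full $2,260 applies.
Total: $4,752 + $2,260 = $7,012.

$7,012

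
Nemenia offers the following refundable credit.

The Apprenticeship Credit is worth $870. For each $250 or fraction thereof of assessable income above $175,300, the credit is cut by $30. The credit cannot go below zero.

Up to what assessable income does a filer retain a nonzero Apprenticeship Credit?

$182,300

After 28 increments the reduction is 28 × $30 = $840, leaving $30; one more increment wipes it out. Increment 28 ends at excess 28 × $250 = $7,000, so the highest qualifying income is $175,300 + $7,000 = $182,300.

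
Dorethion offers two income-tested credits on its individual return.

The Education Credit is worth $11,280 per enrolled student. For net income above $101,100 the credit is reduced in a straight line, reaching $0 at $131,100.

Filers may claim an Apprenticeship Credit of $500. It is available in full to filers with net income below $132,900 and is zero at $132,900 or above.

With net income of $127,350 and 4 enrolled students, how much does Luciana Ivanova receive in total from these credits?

Education Credit: base = 4 × $11,280 = $45,120. $127,350 is $26,250 into a $30,000 phase-out range, leaving 3,750/30,000 of the credit: $45,120 × 3,750/30,000 = $5,640.
Apprenticeship Credit: $127,350 is below the $132,900 cutoff, so the full $500 applies.
Total: $5,640 + $500 = $6,140.

$6,140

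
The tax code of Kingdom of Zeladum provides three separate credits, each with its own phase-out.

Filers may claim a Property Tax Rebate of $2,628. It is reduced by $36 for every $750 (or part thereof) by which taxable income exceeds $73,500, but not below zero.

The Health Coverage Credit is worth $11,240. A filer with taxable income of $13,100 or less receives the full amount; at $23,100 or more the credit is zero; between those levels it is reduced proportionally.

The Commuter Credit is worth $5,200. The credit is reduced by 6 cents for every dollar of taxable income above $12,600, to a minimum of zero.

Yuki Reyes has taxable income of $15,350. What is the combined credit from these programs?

Property Tax Rebate: $15,350 is at or below the $73,500 threshold, so the full $2,628 applies.
Health Coverage Credit: $15,350 is $2,250 into a $10,000 phase-out range, leaving 7,750/10,000 of the credit: $11,240 × 7,750/10,000 = $8,711.
Commuter Credit: 6% of the $2,750 excess over $12,600 is $165; credit = $5,200 − $165 = $5,035.
Total: $2,628 + $8,711 + $5,035 = $16,374.

$16,374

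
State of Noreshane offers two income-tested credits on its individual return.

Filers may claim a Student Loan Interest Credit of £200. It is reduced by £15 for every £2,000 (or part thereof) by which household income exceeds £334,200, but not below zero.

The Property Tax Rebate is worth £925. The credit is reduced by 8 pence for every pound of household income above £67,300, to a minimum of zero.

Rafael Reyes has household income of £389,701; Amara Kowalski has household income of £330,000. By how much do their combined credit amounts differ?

Rafael (£389,701): Student Loan Interest Credit: income exceeds £334,200 by £55,501 → 28 increments × £15 = £420 ≥ base, so the credit is £0. Property Tax Rebate: 8% of the £322,401 excess over £67,300 is £25,792.08 ≥ base, so the credit is £0. total £0 + £0 = £0
Amara (£330,000): Student Loan Interest Credit: £330,000 is at or below the £334,200 threshold, so the full £200 applies. Property Tax Rebate: 8% of the £262,700 excess over £67,300 is £21,016 ≥ base, so the credit is £0. total £200 + £0 = £200
Difference: |£0 − £200| = £200.

£200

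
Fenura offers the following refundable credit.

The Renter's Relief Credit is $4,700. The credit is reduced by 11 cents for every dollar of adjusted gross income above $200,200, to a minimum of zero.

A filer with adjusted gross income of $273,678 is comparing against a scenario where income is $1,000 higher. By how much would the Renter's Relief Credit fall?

At $273,678 — 11% of the $73,478 excess over $200,200 is $8,082.58 ≥ base, so the credit is $0.
At $274,678 — 11% of the $74,478 excess over $200,200 is $8,192.58 ≥ base, so the credit is $0.
Lost: $0 − $0 = $0.

$0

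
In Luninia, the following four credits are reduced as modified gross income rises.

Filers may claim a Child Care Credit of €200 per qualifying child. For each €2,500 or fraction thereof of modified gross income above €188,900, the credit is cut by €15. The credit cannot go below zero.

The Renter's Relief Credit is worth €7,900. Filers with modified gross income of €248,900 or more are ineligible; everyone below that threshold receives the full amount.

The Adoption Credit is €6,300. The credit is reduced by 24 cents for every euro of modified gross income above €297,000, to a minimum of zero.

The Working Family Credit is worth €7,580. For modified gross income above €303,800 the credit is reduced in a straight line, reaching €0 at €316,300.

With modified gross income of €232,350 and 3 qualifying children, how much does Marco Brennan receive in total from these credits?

€22,110

Child Care Credit: base = 3 × €200 = €600. income exceeds €188,900 by €43,450, which is 18 full-or-partial €2,500 increments; reduction = 18 × €15 = €270, leaving €330.
Renter's Relief Credit: €232,350 is below the €248,900 cutoff, so the full €7,900 applies.
Adoption Credit: €232,350 is at or below the €297,000 threshold, so the full €6,300 applies.
Working Family Credit: €232,350 is at or below the €303,800 threshold, so the full €7,580 applies.
Total: €330 + €7,900 + €6,300 + €7,580 = €22,110.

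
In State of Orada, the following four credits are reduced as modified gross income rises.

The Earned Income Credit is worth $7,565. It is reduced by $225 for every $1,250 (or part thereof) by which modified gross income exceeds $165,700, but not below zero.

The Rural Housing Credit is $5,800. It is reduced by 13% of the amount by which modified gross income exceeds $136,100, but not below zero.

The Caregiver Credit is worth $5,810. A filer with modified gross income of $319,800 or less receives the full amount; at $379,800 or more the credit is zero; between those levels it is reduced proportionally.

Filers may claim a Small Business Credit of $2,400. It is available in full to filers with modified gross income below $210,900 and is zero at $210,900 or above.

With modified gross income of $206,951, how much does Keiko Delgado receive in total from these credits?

Earned Income Credit: income exceeds $165,700 by $41,251 → 34 increments × $225 = $7,650 ≥ base, so the credit is $0.
Rural Housing Credit: 13% of the $70,851 excess over $136,100 is $9,210.63 ≥ base, so the credit is $0.
Caregiver Credit: $206,951 is at or below the $319,800 threshold, so the full $5,810 applies.
Small Business Credit: $206,951 is below the $210,900 cutoff, so the full $2,400 applies.
Total: $0 + $0 + $5,810 + $2,400 = $8,210.

$8,210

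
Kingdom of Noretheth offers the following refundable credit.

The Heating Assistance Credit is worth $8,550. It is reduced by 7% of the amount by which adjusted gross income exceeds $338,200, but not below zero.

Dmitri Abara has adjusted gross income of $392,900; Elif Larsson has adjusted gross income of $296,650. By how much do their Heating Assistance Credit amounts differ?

$3,829

Dmitri ($392,900): Heating Assistance Credit: 7% of the $54,700 excess over $338,200 is $3,829; credit = $8,550 − $3,829 = $4,721.
Elif ($296,650): Heating Assistance Credit: $296,650 is at or below the $338,200 threshold, so the full $8,550 applies.
Difference: |$4,721 − $8,550| = $3,829.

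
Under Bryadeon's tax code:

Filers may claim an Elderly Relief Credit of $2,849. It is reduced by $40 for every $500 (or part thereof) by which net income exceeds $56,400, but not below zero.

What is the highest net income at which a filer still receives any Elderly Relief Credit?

After 71 increments the reduction is 71 × $40 = $2,840, leaving $9; one more increment wipes it out. Increment 71 ends at excess 71 × $500 = $35,500, so the highest qualifying income is $56,400 + $35,500 = $91,900.

$91,900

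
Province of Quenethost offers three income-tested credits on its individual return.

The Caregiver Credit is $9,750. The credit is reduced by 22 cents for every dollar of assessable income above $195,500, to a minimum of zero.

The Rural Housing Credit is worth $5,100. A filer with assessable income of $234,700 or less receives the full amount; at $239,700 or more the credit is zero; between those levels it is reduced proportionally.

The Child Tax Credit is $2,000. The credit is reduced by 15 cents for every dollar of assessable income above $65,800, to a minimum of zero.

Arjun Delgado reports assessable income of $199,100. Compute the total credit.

$14,058

Caregiver Credit: 22% of the $3,600 excess over $195,500 is $792; credit = $9,750 − $792 = $8,958.
Rural Housing Credit: $199,100 is at or below the $234,700 threshold, so the full $5,100 applies.
Child Tax Credit: 15% of the $133,300 excess over $65,800 is $19,995 ≥ base, so the credit is $0.
Total: $8,958 + $5,100 + $0 = $14,058.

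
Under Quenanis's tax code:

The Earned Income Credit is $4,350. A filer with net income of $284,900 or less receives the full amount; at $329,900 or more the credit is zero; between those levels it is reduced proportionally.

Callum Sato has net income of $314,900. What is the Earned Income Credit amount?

$1,450

Earned Income Credit: $314,900 is $30,000 into a $45,000 phase-out range, leaving 15,000/45,000 of the credit: $4,350 × 15,000/45,000 = $1,450.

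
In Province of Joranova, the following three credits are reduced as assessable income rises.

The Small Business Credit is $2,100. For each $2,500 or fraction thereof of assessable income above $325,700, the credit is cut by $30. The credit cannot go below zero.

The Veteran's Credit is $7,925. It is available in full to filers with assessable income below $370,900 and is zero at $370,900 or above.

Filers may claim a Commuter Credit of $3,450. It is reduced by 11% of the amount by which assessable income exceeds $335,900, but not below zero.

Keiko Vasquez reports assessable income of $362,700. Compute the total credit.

$10,077

Small Business Credit: income exceeds $325,700 by $37,000, which is 15 full-or-partial $2,500 increments; reduction = 15 × $30 = $450, leaving $1,650.
Veteran's Credit: $362,700 is below the $370,900 cutoff, so the full $7,925 applies.
Commuter Credit: 11% of the $26,800 excess over $335,900 is $2,948; credit = $3,450 − $2,948 = $502.
Total: $1,650 + $7,925 + $502 = $10,077.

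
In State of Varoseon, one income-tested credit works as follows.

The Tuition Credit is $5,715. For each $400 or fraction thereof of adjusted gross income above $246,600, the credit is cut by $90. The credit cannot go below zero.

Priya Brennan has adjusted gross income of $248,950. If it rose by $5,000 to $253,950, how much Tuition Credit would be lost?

At $248,950 — income exceeds $246,600 by $2,350, which is 6 full-or-partial $400 increments; reduction = 6 × $90 = $540, leaving $5,175.
At $253,950 — income exceeds $246,600 by $7,350, which is 19 full-or-partial $400 increments; reduction = 19 × $90 = $1,710, leaving $4,005.
Lost: $5,175 − $4,005 = $1,170.

$1,170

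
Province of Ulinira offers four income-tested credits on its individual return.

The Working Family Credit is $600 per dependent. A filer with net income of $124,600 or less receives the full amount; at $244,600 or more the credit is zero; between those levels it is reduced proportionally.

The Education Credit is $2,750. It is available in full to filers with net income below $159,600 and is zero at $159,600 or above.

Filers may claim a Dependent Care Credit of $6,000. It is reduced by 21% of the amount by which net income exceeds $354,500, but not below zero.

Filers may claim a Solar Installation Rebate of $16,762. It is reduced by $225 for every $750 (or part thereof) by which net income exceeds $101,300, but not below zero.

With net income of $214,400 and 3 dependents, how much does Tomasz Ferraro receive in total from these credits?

$6,453

Working Family Credit: base = 3 × $600 = $1,800. $214,400 is $89,800 into a $120,000 phase-out range, leaving 30,200/120,000 of the credit: $1,800 × 30,200/120,000 = $453.
Education Credit: $214,400 meets or exceeds the $159,600 cutoff, so the credit is $0.
Dependent Care Credit: $214,400 is at or below the $354,500 threshold, so the full $6,000 applies.
Solar Installation Rebate: income exceeds $101,300 by $113,100 → 151 increments × $225 = $33,975 ≥ base, so the credit is $0.
Total: $453 + $0 + $6,000 + $0 = $6,453.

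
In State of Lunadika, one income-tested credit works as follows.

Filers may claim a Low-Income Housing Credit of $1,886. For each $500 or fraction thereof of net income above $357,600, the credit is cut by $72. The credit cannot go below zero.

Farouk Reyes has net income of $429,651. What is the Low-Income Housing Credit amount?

$0

Low-Income Housing Credit: income exceeds $357,600 by $72,051 → 145 increments × $72 = $10,440 ≥ base, so the credit is $0.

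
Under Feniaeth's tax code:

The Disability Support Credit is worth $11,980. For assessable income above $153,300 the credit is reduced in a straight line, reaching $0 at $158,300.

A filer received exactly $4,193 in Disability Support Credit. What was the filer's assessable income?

$156,550

$4,193 is 4,193/11,980 of the full $11,980, so 7,787/11,980 of the $5,000 range has been used: income = $153,300 + $5,000 × 7,787/11,980 = $156,550.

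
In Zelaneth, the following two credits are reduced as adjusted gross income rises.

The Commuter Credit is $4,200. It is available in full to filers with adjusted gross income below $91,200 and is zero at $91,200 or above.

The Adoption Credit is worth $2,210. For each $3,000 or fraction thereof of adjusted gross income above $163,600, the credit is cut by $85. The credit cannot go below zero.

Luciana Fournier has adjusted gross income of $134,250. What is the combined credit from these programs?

$2,210

Commuter Credit: $134,250 meets or exceeds the $91,200 cutoff, so the credit is $0.
Adoption Credit: $134,250 is at or below the $163,600 threshold, so the full $2,210 applies.
Total: $0 + $2,210 = $2,210.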